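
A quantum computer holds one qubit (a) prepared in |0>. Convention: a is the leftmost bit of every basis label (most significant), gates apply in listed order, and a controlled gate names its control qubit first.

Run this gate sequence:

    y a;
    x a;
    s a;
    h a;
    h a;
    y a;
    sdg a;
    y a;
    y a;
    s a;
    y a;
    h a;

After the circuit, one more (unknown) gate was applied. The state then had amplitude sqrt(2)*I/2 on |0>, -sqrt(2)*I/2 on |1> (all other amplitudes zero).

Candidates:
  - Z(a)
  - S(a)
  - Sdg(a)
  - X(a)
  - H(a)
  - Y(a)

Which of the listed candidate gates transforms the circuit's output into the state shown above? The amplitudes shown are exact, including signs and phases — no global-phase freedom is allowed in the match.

The unique candidate consistent with the amplitudes is Z(a). Key observation: the block from step 5 through step 12 cancels to the identity and can be dropped.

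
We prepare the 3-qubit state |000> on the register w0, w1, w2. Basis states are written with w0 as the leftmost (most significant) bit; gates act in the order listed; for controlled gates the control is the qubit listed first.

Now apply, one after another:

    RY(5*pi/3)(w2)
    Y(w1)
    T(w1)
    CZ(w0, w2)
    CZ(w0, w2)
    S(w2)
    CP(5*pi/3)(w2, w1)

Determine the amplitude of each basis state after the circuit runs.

The resulting statevector has amplitude -sqrt(3)*exp(3*I*pi/4)/2 on |010>, exp(11*I*pi/12)/2 on |011>, and 0 on every other basis state. Key observation: steps 4-5 multiply out to the identity, so the circuit reduces to the remaining gates.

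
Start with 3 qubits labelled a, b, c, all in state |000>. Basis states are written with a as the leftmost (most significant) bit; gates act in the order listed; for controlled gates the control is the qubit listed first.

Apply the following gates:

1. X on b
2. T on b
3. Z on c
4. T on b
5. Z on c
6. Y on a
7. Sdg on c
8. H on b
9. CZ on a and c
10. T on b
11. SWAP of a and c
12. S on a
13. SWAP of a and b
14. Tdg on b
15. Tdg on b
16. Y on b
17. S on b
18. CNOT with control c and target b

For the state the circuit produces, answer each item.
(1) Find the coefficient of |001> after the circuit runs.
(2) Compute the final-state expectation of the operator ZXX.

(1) The final state's coefficient on |001> equals sqrt(2)/2.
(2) In the final state, ZXX has expectation 0.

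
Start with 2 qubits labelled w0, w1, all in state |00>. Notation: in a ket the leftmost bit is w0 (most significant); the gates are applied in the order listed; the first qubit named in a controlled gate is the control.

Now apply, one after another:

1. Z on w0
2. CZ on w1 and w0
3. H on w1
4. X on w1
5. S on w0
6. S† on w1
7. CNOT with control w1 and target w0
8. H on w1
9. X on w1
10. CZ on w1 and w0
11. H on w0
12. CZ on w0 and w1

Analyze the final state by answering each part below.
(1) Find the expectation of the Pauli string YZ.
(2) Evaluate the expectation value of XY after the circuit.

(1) The expectation value of YZ is -1.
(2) The observable XY averages to 1.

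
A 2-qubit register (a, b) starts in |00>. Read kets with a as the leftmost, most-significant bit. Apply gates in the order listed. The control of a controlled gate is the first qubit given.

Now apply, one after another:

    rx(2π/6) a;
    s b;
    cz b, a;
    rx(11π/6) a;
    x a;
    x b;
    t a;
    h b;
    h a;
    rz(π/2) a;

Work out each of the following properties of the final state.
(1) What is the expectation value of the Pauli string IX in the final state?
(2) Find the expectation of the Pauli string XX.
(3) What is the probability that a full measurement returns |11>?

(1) The expectation value of IX is -1.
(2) The observable XX averages to -sqrt(2)/4.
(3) Outcome |11> occurs with probability sqrt(2)/16 + 1/4.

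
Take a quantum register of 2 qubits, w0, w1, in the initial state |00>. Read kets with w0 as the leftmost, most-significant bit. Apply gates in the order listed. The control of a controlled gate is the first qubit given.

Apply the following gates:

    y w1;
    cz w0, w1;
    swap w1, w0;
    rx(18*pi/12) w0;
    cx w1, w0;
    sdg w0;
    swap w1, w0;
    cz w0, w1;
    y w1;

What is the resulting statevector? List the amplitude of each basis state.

The resulting statevector has amplitude sqrt(2)*I/2 on |00>, sqrt(2)*I/2 on |01>, 0 on |10>, 0 on |11>.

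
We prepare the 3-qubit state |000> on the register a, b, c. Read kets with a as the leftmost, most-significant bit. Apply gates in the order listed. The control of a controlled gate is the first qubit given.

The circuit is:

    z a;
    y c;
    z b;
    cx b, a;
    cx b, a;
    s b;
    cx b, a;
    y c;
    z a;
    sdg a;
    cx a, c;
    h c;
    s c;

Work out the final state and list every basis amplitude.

The resulting statevector has amplitude sqrt(2)/2 on |000>, sqrt(2)*I/2 on |001>, and 0 on every other basis state.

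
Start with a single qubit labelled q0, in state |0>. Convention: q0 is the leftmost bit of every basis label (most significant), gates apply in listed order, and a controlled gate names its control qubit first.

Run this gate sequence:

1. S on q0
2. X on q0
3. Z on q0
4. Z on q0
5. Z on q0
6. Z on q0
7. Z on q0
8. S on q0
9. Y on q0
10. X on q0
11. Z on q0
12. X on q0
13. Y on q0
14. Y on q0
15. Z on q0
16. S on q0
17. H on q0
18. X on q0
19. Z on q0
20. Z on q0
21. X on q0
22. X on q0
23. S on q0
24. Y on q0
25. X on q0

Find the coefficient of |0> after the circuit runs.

|0> carries amplitude sqrt(2)*I/2 in the final state.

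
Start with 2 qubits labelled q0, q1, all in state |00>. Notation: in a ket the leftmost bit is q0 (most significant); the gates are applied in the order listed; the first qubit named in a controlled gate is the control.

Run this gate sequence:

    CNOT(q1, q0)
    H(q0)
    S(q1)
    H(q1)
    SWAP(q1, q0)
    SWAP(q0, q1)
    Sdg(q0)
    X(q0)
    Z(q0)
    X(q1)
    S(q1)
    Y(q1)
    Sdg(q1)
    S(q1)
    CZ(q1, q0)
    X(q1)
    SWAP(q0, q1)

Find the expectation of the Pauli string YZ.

In the final state, YZ has expectation -1.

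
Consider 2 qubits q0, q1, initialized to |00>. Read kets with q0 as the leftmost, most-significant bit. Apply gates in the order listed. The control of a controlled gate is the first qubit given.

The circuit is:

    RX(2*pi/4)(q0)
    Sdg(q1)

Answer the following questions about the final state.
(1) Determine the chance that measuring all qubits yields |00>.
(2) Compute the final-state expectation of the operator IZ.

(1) Outcome |00> occurs with probability 1/2.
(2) The expectation value of IZ is 1.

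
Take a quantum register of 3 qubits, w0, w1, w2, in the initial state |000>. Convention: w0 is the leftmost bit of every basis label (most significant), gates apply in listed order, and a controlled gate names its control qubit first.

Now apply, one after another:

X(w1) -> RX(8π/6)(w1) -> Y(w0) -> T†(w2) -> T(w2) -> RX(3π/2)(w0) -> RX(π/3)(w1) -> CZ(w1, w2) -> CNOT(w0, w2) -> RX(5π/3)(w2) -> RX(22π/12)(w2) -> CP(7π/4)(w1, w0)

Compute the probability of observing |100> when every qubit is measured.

The probability of measuring |100> is 1/16.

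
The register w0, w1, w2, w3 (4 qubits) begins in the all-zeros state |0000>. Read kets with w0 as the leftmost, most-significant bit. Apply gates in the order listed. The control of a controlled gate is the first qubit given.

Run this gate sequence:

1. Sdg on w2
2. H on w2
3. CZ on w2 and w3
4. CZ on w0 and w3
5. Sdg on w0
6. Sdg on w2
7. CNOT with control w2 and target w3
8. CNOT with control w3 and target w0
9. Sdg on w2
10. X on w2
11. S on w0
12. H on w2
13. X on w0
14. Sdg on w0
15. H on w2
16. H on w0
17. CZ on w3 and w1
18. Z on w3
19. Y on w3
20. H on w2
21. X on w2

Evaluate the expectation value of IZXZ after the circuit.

The observable IZXZ averages to 1.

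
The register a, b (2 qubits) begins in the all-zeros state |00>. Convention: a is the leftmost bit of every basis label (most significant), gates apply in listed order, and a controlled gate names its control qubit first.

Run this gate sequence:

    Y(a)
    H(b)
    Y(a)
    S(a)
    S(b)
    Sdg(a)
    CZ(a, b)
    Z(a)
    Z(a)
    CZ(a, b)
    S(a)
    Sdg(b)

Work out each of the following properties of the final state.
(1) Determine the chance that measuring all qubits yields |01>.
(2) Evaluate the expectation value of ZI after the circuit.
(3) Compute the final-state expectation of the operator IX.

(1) Outcome |01> occurs with probability 1/2. Key observation: gates 5-12 undo each other exactly, leaving only the rest of the circuit to track.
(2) The expectation value of ZI is 1.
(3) The expectation value of IX is 1.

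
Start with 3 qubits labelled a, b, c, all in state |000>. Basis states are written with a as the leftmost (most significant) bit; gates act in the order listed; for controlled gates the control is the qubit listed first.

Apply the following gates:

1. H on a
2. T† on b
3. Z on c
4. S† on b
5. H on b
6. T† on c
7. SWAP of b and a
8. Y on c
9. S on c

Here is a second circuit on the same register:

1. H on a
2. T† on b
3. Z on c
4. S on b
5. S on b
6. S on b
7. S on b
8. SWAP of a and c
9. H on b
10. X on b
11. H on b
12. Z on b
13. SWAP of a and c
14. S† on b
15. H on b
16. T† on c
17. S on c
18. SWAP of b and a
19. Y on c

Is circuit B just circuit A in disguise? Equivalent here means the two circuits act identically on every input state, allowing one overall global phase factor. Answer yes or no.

No, they are not equivalent — no single phase factor reconciles the two unitaries.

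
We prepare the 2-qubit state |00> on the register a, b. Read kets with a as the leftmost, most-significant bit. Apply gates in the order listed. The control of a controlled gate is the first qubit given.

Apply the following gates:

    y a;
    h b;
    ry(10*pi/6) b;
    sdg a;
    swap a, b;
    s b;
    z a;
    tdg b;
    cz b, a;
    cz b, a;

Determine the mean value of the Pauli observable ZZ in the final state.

In the final state, ZZ has expectation -sqrt(3)/2. Key observation: gates 9-10 undo each other exactly, leaving only the rest of the circuit to track.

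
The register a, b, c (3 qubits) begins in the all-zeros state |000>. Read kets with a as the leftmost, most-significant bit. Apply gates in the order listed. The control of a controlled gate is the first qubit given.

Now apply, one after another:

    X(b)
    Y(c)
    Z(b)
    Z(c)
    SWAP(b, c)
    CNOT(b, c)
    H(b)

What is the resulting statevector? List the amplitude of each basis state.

The resulting statevector has amplitude sqrt(2)*I/2 on |000>, -sqrt(2)*I/2 on |010>, and 0 on every other basis state.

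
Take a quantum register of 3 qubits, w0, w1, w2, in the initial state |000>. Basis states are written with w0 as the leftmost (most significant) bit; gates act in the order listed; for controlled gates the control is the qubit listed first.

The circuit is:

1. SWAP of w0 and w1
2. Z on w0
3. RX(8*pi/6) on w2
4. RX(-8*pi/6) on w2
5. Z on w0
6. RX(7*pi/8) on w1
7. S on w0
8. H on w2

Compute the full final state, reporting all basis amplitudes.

The resulting statevector has amplitude sqrt(2)*sin(pi/16)/2 on |000>, sqrt(2)*sin(pi/16)/2 on |001>, -sqrt(2)*I*cos(pi/16)/2 on |010>, -sqrt(2)*I*cos(pi/16)/2 on |011>, 0 on |100>, 0 on |101>, 0 on |110>, 0 on |111>. Key observation: steps 2-5 multiply out to the identity, so the circuit reduces to the remaining gates.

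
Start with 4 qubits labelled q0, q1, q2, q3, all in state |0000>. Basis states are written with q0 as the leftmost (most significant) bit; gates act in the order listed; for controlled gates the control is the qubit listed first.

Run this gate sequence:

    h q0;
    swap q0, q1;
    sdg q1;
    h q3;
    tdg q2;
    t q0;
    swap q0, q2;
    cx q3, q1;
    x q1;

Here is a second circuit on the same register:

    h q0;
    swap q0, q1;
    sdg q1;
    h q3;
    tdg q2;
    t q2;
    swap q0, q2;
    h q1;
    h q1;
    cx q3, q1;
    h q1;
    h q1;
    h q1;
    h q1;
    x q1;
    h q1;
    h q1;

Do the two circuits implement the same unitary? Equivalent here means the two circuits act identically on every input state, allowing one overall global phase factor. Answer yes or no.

No — the two circuits implement different unitaries, even allowing a global phase.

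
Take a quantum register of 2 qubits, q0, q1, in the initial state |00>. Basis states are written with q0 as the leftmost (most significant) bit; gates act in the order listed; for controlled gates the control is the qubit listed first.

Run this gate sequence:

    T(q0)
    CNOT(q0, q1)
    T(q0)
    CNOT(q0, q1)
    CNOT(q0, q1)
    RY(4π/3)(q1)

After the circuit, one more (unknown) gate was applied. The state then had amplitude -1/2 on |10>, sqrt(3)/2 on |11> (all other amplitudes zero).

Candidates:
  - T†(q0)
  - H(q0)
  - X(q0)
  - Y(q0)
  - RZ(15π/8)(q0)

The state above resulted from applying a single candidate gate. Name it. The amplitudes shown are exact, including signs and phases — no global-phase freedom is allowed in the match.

It was X(q0) that produced the state shown. Key observation: steps 4-5 multiply out to the identity, so the circuit reduces to the remaining gates.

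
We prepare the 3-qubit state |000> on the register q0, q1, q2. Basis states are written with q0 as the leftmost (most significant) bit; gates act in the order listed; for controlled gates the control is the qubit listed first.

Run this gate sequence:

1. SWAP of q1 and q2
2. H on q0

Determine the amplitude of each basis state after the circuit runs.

The resulting statevector has amplitude sqrt(2)/2 on |000>, sqrt(2)/2 on |100>, and 0 on every other basis state.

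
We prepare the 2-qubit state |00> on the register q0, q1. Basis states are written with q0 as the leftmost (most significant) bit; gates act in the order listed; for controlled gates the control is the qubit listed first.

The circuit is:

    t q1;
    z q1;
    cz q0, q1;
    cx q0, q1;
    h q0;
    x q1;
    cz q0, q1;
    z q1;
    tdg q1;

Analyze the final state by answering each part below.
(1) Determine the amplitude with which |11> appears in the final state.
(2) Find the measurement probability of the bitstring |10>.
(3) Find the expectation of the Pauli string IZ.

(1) The amplitude on |11> is -sqrt(2)*exp(3*I*pi/4)/2.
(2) Outcome |10> occurs with probability 0.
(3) In the final state, IZ has expectation -1.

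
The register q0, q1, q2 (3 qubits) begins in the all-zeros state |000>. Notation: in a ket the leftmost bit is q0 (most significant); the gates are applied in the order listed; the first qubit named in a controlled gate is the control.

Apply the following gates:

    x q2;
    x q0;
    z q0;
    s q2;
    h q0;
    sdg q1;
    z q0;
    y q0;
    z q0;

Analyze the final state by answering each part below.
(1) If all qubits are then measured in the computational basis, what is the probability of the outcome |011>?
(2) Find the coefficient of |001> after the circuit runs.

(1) The probability of measuring |011> is 0.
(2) The final state's coefficient on |001> equals -sqrt(2)/2.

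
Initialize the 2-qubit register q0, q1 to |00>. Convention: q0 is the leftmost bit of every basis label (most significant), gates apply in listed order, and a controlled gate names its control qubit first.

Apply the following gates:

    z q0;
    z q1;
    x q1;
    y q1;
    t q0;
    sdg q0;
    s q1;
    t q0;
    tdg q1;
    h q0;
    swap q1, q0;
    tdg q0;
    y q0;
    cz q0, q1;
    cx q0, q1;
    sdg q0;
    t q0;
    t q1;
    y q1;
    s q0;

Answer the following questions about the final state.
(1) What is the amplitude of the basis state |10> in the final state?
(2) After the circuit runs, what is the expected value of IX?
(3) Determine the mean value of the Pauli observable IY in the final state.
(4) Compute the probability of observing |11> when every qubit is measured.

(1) The final state's coefficient on |10> equals sqrt(2)/2.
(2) The expectation value of IX is sqrt(2)/2.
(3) The observable IY averages to -sqrt(2)/2.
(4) The probability of measuring |11> is 1/2.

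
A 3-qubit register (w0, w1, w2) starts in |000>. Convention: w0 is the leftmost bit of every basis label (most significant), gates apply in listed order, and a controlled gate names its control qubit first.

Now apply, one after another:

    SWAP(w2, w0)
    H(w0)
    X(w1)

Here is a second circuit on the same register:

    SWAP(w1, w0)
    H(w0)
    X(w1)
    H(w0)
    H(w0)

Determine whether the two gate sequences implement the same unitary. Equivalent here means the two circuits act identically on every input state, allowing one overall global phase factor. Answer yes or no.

No, they are not equivalent — no single phase factor reconciles the two unitaries.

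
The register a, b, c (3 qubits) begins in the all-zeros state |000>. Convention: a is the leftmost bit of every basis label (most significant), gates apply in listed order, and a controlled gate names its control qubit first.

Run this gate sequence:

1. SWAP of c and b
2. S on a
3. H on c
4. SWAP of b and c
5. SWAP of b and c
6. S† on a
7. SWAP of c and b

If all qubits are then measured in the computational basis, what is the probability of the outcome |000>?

The probability of measuring |000> is 1/2.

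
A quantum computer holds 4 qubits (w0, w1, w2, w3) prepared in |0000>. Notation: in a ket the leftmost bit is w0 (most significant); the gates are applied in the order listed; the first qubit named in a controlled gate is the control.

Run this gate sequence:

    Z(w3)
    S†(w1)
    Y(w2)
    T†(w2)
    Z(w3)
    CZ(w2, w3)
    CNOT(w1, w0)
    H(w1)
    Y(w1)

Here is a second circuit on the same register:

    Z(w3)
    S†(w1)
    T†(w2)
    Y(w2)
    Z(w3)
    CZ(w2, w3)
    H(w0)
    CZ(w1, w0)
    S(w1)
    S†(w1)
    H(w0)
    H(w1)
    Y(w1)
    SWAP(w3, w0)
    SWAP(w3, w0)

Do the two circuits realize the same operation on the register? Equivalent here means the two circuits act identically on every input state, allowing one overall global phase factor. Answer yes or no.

No — the two circuits implement different unitaries, even allowing a global phase.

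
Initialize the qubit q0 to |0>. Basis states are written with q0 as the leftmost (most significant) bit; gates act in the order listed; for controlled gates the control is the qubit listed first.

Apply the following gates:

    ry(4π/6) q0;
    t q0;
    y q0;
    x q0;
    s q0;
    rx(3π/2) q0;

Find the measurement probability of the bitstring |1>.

The probability of measuring |1> is 1/2 - sqrt(6)/8.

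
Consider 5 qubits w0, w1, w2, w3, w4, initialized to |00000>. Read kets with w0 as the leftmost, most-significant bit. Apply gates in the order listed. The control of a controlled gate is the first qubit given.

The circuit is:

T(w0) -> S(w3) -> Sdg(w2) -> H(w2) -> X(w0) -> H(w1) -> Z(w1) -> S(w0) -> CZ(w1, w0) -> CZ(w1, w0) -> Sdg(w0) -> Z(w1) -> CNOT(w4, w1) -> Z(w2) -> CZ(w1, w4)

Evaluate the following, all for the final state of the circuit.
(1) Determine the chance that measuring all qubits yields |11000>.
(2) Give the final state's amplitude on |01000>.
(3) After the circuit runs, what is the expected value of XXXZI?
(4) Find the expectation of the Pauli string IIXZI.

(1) Outcome |11000> occurs with probability 1/4. Key observation: gates 7-12 undo each other exactly, leaving only the rest of the circuit to track.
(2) The amplitude on |01000> is 0.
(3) The expectation value of XXXZI is 0.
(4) The expectation value of IIXZI is -1.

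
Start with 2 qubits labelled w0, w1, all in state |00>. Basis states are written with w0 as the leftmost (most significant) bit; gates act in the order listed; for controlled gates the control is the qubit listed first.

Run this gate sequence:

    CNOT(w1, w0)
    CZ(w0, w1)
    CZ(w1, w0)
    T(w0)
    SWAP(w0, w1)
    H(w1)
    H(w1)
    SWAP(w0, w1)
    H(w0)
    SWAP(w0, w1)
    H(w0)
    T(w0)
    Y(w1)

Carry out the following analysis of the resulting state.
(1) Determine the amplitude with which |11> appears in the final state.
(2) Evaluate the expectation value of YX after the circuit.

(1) |11> carries amplitude exp(3*I*pi/4)/2 in the final state. Key observation: gates 5-8 undo each other exactly, leaving only the rest of the circuit to track.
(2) In the final state, YX has expectation -sqrt(2)/2.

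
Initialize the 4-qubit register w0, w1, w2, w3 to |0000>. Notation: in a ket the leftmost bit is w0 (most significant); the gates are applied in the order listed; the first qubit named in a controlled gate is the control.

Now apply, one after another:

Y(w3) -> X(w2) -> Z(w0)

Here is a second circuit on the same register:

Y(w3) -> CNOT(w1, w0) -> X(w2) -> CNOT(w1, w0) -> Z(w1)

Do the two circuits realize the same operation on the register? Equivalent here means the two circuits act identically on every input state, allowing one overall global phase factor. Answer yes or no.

No, they are not equivalent — no single phase factor reconciles the two unitaries.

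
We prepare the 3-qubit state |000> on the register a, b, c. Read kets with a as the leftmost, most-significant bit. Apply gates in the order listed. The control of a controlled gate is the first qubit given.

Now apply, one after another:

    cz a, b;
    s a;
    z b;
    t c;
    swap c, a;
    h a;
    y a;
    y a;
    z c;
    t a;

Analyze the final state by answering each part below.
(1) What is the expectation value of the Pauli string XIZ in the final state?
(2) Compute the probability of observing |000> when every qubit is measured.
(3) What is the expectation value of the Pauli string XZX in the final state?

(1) The expectation value of XIZ is sqrt(2)/2.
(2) Outcome |000> occurs with probability 1/2.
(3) The observable XZX averages to 0.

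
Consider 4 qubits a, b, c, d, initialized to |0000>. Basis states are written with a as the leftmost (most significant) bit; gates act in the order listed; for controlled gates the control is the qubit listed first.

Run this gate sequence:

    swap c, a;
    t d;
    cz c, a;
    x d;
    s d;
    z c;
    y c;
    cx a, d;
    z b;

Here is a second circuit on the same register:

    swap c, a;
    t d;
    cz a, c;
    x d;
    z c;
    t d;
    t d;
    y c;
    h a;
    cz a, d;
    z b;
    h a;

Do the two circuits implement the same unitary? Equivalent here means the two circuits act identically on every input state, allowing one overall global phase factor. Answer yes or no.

No, they are not equivalent — no single phase factor reconciles the two unitaries.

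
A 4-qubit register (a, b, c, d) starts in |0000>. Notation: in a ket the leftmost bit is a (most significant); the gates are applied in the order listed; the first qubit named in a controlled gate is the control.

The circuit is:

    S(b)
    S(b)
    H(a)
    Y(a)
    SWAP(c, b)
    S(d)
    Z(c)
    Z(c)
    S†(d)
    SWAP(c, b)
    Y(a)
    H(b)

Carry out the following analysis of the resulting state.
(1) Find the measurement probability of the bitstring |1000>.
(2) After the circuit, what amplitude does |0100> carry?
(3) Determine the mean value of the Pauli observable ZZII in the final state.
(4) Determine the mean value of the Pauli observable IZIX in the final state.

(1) The probability of measuring |1000> is 1/4.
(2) |0100> carries amplitude 1/2 in the final state.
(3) The expectation value of ZZII is 0.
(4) The expectation value of IZIX is 0.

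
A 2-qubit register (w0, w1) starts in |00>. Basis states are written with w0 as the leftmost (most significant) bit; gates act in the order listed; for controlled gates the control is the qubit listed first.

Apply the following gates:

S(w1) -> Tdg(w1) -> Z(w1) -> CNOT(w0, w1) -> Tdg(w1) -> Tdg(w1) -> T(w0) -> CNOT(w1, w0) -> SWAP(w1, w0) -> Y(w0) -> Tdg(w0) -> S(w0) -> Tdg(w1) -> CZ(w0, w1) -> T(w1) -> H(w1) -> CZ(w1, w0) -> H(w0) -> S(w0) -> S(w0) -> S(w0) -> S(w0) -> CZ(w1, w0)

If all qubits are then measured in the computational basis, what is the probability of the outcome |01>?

A full measurement returns |01> with probability 1/4. Key observation: steps 19-22 multiply out to the identity, so the circuit reduces to the remaining gates.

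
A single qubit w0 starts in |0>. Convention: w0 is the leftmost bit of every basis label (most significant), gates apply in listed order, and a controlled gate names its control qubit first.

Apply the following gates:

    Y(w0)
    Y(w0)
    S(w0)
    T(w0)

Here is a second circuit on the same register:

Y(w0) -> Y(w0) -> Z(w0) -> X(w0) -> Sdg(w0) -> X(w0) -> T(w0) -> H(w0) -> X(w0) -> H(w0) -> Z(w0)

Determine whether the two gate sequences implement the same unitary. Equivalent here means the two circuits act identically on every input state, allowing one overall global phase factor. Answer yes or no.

No, they are not equivalent — no single phase factor reconciles the two unitaries.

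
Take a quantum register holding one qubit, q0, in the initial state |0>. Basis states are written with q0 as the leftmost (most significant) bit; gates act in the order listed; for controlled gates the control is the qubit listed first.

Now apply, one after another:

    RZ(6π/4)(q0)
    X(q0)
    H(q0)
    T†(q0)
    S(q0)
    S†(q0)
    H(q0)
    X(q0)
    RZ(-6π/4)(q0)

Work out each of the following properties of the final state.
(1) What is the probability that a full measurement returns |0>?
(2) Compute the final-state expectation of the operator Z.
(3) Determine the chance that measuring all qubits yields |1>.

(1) A full measurement returns |0> with probability sqrt(2)/4 + 1/2.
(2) The observable Z averages to sqrt(2)/2.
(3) A full measurement returns |1> with probability 1/2 - sqrt(2)/4.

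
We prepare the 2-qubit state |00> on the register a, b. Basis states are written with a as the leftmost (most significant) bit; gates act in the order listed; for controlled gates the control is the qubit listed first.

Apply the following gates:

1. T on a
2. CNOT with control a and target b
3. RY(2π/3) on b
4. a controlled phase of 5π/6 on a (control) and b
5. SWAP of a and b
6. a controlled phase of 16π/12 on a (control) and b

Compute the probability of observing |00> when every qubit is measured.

A full measurement returns |00> with probability 1/4.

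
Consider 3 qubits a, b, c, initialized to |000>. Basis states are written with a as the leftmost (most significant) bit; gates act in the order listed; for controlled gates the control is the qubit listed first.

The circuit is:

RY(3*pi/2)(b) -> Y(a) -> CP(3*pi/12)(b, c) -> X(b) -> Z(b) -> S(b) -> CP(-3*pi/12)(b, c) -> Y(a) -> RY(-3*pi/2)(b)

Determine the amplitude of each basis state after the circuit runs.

The resulting statevector has amplitude -1/2 + I/2 on |000>, -1/2 - I/2 on |010>, and 0 on every other basis state.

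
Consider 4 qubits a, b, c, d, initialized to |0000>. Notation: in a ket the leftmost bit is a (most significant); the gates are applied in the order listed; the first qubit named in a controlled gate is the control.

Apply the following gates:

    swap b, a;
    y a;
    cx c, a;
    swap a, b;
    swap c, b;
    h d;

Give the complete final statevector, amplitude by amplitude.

After the circuit, the state carries amplitude sqrt(2)*I/2 on |0010>, sqrt(2)*I/2 on |0011>, and 0 on every other basis state.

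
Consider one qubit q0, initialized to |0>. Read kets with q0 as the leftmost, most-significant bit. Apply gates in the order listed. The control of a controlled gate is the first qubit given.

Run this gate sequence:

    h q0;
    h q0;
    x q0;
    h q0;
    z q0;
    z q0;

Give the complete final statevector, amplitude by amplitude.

After the circuit, the state carries amplitude sqrt(2)/2 on |0>, -sqrt(2)/2 on |1>.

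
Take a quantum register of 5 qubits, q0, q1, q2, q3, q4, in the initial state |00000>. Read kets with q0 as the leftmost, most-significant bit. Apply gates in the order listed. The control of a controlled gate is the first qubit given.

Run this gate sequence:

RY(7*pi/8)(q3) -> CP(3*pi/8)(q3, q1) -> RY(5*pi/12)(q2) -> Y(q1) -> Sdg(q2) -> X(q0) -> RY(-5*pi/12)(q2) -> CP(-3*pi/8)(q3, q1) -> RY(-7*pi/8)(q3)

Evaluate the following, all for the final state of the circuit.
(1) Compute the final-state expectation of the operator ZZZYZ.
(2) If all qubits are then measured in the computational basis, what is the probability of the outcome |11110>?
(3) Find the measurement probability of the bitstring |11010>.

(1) The observable ZZZYZ averages to -I*exp(-3*I*pi/8)*sin(7*pi/16)**3*cos(7*pi/16)/2 - sqrt(6)*I*sqrt(1/2 - sqrt(2)/4)*sqrt(sqrt(2)/4 + 1/2)*exp(3*I*pi/8)*sin(7*pi/16)**3*cos(7*pi/16)/2 - I*exp(-3*I*pi/8)*sin(7*pi/16)*cos(7*pi/16)**3/2 - sqrt(6)*I*sqrt(1/2 - sqrt(2)/4)*sqrt(sqrt(2)/4 + 1/2)*exp(3*I*pi/8)*sin(7*pi/16)*cos(7*pi/16)**3/2 + sqrt(6)*I*sqrt(1/2 - sqrt(2)/4)*sqrt(sqrt(2)/4 + 1/2)*exp(-3*I*pi/8)*sin(7*pi/16)*cos(7*pi/16)**3/2 + I*exp(3*I*pi/8)*sin(7*pi/16)*cos(7*pi/16)**3/2 + sqrt(6)*I*sqrt(1/2 - sqrt(2)/4)*sqrt(sqrt(2)/4 + 1/2)*exp(-3*I*pi/8)*sin(7*pi/16)**3*cos(7*pi/16)/2 + I*exp(3*I*pi/8)*sin(7*pi/16)**3*cos(7*pi/16)/2.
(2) The probability of measuring |11110> is sqrt(6)*sqrt(1/2 - sqrt(2)/4)*sqrt(sqrt(2)/4 + 1/2)*sin(7*pi/16)**2*cos(7*pi/16)**2/2 + sin(7*pi/16)**2*cos(7*pi/16)**2/2 - exp(3*I*pi/8)*sin(7*pi/16)**2*cos(7*pi/16)**2/4 - sqrt(6)*sqrt(1/2 - sqrt(2)/4)*sqrt(sqrt(2)/4 + 1/2)*exp(3*I*pi/8)*sin(7*pi/16)**2*cos(7*pi/16)**2/4 - sqrt(6)*sqrt(1/2 - sqrt(2)/4)*sqrt(sqrt(2)/4 + 1/2)*exp(-3*I*pi/8)*sin(7*pi/16)**2*cos(7*pi/16)**2/4 - exp(-3*I*pi/8)*sin(7*pi/16)**2*cos(7*pi/16)**2/4.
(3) The probability of measuring |11010> is -sqrt(6)*sqrt(1/2 - sqrt(2)/4)*sqrt(sqrt(2)/4 + 1/2)*sin(7*pi/16)**2*cos(7*pi/16)**2/2 + 3*sin(7*pi/16)**2*cos(7*pi/16)**2/2 - 3*exp(3*I*pi/8)*sin(7*pi/16)**2*cos(7*pi/16)**2/4 + sqrt(6)*sqrt(1/2 - sqrt(2)/4)*sqrt(sqrt(2)/4 + 1/2)*exp(-3*I*pi/8)*sin(7*pi/16)**2*cos(7*pi/16)**2/4 + sqrt(6)*sqrt(1/2 - sqrt(2)/4)*sqrt(sqrt(2)/4 + 1/2)*exp(3*I*pi/8)*sin(7*pi/16)**2*cos(7*pi/16)**2/4 - 3*exp(-3*I*pi/8)*sin(7*pi/16)**2*cos(7*pi/16)**2/4.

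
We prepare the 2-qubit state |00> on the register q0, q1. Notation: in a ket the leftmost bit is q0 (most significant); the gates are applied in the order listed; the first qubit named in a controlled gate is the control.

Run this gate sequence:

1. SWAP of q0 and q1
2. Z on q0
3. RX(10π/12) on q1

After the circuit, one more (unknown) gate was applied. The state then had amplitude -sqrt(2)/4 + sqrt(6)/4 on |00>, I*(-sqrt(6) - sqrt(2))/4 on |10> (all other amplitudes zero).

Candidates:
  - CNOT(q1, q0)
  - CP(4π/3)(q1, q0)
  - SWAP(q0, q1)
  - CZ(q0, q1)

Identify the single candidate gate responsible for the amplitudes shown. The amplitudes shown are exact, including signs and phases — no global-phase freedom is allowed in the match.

It was SWAP(q0, q1) that produced the state shown.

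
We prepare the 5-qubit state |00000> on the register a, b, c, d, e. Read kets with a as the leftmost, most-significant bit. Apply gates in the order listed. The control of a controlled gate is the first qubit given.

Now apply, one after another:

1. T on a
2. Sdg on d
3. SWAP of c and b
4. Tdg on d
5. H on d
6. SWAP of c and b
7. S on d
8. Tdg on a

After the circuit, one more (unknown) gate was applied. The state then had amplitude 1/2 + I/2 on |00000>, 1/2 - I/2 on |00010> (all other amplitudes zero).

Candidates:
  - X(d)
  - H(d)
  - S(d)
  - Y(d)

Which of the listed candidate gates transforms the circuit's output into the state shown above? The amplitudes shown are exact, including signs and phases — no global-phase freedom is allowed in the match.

The applied gate was H(d).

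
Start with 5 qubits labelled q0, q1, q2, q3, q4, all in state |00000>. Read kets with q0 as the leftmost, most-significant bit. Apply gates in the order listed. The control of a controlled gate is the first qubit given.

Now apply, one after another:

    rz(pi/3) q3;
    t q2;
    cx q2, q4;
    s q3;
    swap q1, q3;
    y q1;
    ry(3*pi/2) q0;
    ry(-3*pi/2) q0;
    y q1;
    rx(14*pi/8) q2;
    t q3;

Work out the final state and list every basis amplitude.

The resulting statevector has amplitude sqrt(sqrt(2) + 2)*exp(5*I*pi/6)/2 on |00000>, -sqrt(2 - sqrt(2))*exp(I*pi/3)/2 on |00100>, and 0 on every other basis state. Key observation: the block from step 6 through step 9 cancels to the identity and can be dropped.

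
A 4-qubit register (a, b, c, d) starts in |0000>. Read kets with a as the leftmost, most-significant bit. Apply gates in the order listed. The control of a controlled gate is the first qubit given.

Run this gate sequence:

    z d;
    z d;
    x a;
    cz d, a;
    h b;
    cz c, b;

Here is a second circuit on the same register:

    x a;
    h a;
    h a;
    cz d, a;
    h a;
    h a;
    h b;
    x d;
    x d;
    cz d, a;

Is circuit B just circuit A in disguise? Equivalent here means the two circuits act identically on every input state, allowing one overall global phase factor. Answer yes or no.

No, they are not equivalent — no single phase factor reconciles the two unitaries.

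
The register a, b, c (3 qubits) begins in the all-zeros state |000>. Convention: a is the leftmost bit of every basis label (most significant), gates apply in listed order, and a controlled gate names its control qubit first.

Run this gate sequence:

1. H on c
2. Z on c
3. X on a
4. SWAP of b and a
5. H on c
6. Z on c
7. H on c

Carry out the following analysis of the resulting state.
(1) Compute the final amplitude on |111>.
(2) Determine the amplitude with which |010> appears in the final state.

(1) The final state's coefficient on |111> equals 0.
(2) The amplitude on |010> is -sqrt(2)/2.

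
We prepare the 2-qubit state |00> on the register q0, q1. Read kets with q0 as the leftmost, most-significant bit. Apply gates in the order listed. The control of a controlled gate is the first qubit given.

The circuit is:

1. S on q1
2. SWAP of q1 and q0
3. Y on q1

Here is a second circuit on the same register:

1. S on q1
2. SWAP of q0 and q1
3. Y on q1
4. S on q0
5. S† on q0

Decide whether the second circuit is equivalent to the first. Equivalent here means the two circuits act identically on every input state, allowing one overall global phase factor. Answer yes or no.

Yes, they are equivalent — the unitaries differ by at most a global phase.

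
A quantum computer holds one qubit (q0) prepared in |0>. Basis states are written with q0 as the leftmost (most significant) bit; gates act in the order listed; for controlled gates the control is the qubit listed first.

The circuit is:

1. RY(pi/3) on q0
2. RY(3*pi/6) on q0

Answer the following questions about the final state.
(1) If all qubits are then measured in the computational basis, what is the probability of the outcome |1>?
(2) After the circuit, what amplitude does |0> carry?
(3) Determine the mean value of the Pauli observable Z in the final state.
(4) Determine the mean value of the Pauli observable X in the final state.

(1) Outcome |1> occurs with probability sqrt(3)/4 + 1/2.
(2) The final state's coefficient on |0> equals -sqrt(2)/4 + sqrt(6)/4.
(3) The observable Z averages to -sqrt(3)/2.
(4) The observable X averages to 1/2.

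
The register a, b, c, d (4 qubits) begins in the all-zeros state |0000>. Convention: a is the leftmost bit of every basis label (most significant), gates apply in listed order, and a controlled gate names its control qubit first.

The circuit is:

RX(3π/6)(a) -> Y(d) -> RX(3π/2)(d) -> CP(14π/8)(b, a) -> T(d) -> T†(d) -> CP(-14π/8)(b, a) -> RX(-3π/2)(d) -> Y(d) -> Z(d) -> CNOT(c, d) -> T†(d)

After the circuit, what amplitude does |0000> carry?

The final state's coefficient on |0000> equals sqrt(2)/2. Key observation: gates 2-9 undo each other exactly, leaving only the rest of the circuit to track.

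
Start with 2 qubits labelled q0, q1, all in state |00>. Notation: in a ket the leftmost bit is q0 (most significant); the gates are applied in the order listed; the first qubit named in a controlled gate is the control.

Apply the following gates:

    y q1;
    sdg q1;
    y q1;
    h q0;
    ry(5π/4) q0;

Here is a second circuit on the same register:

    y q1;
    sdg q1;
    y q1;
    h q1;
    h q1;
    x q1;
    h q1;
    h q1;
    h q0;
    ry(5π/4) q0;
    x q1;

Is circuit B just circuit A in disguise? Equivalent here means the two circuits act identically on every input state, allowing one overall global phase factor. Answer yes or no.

Yes — the two circuits implement the same unitary up to a global phase.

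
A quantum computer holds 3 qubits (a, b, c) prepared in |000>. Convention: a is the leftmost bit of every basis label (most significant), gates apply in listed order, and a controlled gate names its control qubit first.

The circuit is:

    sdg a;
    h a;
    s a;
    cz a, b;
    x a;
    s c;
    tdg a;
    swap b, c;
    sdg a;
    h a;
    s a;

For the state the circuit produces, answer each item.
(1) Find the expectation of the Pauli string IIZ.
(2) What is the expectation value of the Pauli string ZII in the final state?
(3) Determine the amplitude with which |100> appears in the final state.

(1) The expectation value of IIZ is 1.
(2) In the final state, ZII has expectation -sqrt(2)/2.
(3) |100> carries amplitude -1/2 + exp(3*I*pi/4)/2 in the final state.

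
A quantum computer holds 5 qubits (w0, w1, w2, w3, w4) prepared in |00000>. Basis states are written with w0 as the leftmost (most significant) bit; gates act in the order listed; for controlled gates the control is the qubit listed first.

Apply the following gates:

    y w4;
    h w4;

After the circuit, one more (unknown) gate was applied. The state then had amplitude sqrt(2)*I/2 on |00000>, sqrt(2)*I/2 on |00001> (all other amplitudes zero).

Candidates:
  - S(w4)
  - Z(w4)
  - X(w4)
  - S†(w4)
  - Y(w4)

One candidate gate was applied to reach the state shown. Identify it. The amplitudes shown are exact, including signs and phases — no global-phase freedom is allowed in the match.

The applied gate was Z(w4).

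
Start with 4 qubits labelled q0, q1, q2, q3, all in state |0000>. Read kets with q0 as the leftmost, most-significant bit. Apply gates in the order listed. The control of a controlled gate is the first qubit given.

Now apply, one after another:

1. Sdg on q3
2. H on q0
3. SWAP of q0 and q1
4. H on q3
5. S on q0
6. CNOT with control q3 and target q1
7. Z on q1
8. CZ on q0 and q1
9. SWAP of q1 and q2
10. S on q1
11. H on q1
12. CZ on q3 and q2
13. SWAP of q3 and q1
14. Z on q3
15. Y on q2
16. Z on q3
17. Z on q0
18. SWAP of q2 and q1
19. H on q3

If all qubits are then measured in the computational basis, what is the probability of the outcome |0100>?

The probability of measuring |0100> is 1/4.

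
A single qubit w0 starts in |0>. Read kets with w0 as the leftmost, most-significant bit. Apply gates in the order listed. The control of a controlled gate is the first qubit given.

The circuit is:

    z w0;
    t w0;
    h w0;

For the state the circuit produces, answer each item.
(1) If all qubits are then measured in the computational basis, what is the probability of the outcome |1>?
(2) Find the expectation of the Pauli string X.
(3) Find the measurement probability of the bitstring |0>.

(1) The probability of measuring |1> is 1/2.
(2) In the final state, X has expectation 1.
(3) Outcome |0> occurs with probability 1/2.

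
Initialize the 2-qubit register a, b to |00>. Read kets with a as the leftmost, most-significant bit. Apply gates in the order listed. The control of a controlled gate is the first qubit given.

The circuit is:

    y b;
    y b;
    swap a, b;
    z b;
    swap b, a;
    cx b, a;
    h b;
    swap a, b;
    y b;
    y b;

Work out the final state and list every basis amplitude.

The resulting statevector has amplitude sqrt(2)/2 on |00>, 0 on |01>, sqrt(2)/2 on |10>, 0 on |11>.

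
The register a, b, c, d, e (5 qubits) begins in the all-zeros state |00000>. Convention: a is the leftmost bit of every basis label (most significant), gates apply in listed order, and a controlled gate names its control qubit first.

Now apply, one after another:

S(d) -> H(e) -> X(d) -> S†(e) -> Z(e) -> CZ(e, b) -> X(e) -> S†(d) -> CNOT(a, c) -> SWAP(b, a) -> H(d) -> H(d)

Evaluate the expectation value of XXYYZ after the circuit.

The expectation value of XXYYZ is 0.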